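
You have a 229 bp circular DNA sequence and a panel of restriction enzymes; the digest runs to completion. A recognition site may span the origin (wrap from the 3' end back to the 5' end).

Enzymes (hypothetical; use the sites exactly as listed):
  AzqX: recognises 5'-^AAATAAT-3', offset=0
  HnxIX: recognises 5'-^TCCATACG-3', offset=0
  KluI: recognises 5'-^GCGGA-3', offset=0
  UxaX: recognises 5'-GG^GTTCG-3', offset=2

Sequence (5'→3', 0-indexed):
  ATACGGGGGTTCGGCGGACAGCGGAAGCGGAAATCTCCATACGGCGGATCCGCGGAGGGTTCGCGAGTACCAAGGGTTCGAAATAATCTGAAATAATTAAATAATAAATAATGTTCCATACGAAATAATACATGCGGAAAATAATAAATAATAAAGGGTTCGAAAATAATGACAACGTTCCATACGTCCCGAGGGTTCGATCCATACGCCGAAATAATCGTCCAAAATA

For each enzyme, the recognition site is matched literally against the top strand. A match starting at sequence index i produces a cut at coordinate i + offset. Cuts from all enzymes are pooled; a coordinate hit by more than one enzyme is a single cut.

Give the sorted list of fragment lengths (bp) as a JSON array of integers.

[5,5,5,6,6,6,7,7,7,7,8,8,8,8,9,9,10,11,11,12,13,13,15,16,17]

Scan for sites:
  AzqX AAATAAT/0: at [80, 90, 98, 105, 122, 138, 145, 163, 211, 224] ⇒ [80, 90, 98, 105, 122, 138, 145, 163, 211, 224]
  HnxIX TCCATACG/0: at [35, 114, 178, 200] ⇒ [35, 114, 178, 200]
  KluI GCGGA/0: at [13, 20, 26, 43, 51, 133] ⇒ [13, 20, 26, 43, 51, 133]
  UxaX GGGTTCG/2: at [6, 56, 73, 155, 192] ⇒ [8, 58, 75, 157, 194]

Pooled cuts: [8, 13, 20, 26, 35, 43, 51, 58, 75, 80, 90, 98, 105, 114, 122, 133, 138, 145, 157, 163, 178, 194, 200, 211, 224]

Fragment lengths:
  8→13: 5 bp
  13→20: 7 bp
  20→26: 6 bp
  26→35: 9 bp
  35→43: 8 bp
  43→51: 8 bp
  51→58: 7 bp
  58→75: 17 bp
  75→80: 5 bp
  80→90: 10 bp
  90→98: 8 bp
  98→105: 7 bp
  105→114: 9 bp
  114→122: 8 bp
  122→133: 11 bp
  133→138: 5 bp
  138→145: 7 bp
  145→157: 12 bp
  157→163: 6 bp
  163→178: 15 bp
  178→194: 16 bp
  194→200: 6 bp
  200→211: 11 bp
  211→224: 13 bp
  224→8 (wrap): 229-224+8 = 13 bp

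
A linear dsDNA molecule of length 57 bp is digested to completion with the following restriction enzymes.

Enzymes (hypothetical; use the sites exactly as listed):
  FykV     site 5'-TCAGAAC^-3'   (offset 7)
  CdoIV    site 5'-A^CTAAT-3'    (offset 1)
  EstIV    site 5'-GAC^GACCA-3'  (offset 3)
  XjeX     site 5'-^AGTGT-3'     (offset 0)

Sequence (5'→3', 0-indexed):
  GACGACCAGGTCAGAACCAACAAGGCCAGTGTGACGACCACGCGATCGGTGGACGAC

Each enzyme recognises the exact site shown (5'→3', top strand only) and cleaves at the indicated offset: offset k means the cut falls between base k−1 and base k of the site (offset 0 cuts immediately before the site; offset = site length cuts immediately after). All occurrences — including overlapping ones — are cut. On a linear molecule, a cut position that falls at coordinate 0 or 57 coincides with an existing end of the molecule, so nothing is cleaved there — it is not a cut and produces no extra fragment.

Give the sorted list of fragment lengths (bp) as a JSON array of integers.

[3,8,10,14,22]

Scan for sites:
  FykV (TCAGAAC, off=7): starts [10] → cuts [17]
  CdoIV (ACTAAT, off=1): no sites
  EstIV (GACGACCA, off=3): starts [0, 32] → cuts [3, 35]
  XjeX (AGTGT, off=0): starts [27] → cuts [27]

Pooled cuts: [3, 17, 27, 35]

Fragments:
  [0,3): 3 bp
  [3,17): 14 bp
  [17,27): 10 bp
  [27,35): 8 bp
  [35,57): 22 bp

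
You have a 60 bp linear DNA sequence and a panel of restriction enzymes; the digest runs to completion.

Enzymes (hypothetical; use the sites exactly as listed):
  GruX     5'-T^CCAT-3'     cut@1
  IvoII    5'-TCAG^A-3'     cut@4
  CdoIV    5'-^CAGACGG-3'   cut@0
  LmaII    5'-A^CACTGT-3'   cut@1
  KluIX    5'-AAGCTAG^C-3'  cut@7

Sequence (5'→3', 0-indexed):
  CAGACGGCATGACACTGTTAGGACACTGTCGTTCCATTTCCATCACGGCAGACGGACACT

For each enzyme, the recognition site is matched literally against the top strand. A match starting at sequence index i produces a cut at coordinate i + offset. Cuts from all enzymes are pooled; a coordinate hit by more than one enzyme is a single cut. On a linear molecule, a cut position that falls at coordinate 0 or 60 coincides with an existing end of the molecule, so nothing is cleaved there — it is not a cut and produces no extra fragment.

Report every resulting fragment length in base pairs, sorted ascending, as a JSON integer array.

Per-enzyme occurrences:
  GruX TCCAT/1: at [32, 38] ⇒ [33, 39]
  IvoII (TCAGA, off=4): no sites
  CdoIV CAGACGG/0: at [0, 48] ⇒ [48] (position 0 is a terminus of the linear molecule — no cut)
  LmaII ACACTGT/1: at [11, 22] ⇒ [12, 23]
  KluIX (AAGCTAGC, off=7): no sites

All cut coordinates (distinct, sorted): [12, 23, 33, 39, 48]

Fragments:
  [0,12): 12 bp
  [12,23): 11 bp
  [23,33): 10 bp
  [33,39): 6 bp
  [39,48): 9 bp
  [48,60): 12 bp

[6,9,10,11,12,12]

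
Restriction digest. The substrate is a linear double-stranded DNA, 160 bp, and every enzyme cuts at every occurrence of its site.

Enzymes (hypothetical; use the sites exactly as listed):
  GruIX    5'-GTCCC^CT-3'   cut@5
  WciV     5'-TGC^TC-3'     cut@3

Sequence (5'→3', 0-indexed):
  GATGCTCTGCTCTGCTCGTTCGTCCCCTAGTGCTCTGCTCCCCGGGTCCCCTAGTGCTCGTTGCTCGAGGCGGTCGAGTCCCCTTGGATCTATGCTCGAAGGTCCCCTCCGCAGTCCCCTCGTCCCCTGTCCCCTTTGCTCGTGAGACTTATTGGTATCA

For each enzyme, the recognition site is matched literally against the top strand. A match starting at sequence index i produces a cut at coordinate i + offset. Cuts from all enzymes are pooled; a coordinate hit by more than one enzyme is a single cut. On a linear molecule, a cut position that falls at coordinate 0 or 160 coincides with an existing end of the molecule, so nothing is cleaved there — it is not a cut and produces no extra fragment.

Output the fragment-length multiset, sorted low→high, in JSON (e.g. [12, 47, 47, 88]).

Per-enzyme occurrences:
  GruIX (GTCCCCT, off=5): starts [21, 45, 77, 101, 113, 121, 128] → cuts [26, 50, 82, 106, 118, 126, 133]
  WciV (TGCTC, off=3): starts [2, 7, 12, 30, 35, 54, 61, 92, 136] → cuts [5, 10, 15, 33, 38, 57, 64, 95, 139]

Pooled cuts: [5, 10, 15, 26, 33, 38, 50, 57, 64, 82, 95, 106, 118, 126, 133, 139]

Fragment lengths:
  [0,5): 5 bp
  [5,10): 5 bp
  [10,15): 5 bp
  [15,26): 11 bp
  [26,33): 7 bp
  [33,38): 5 bp
  [38,50): 12 bp
  [50,57): 7 bp
  [57,64): 7 bp
  [64,82): 18 bp
  [82,95): 13 bp
  [95,106): 11 bp
  [106,118): 12 bp
  [118,126): 8 bp
  [126,133): 7 bp
  [133,139): 6 bp
  [139,160): 21 bp

[5,5,5,5,6,7,7,7,7,8,11,11,12,12,13,18,21]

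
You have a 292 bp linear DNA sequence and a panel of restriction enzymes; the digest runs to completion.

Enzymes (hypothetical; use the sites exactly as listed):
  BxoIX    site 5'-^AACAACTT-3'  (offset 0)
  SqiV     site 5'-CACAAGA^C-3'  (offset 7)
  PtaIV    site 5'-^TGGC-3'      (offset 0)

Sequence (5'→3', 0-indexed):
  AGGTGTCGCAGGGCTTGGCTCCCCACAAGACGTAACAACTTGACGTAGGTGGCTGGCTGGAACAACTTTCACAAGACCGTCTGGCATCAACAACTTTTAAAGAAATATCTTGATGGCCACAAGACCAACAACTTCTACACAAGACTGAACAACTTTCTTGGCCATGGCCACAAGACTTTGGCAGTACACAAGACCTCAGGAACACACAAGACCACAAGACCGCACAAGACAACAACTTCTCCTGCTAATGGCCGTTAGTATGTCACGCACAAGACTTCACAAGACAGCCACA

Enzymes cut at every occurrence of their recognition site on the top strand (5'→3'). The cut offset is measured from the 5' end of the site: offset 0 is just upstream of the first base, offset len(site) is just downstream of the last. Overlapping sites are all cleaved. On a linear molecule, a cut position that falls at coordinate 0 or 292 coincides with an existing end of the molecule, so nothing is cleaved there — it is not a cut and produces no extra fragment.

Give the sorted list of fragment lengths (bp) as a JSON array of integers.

Scan for sites:
  BxoIX (AACAACTT, off=0): starts [33, 60, 88, 126, 147, 230] → cuts [33, 60, 88, 126, 147, 230]
  SqiV (CACAAGAC, off=7): starts [23, 69, 117, 137, 168, 186, 204, 212, 222, 267, 277] → cuts [30, 76, 124, 144, 175, 193, 211, 219, 229, 274, 284]
  PtaIV (TGGC, off=0): starts [15, 49, 53, 81, 113, 158, 164, 178, 248] → cuts [15, 49, 53, 81, 113, 158, 164, 178, 248]

All cut coordinates (distinct, sorted): [15, 30, 33, 49, 53, 60, 76, 81, 88, 113, 124, 126, 144, 147, 158, 164, 175, 178, 193, 211, 219, 229, 230, 248, 274, 284]

Fragments:
  [0,15): 15 bp
  [15,30): 15 bp
  [30,33): 3 bp
  [33,49): 16 bp
  [49,53): 4 bp
  [53,60): 7 bp
  [60,76): 16 bp
  [76,81): 5 bp
  [81,88): 7 bp
  [88,113): 25 bp
  [113,124): 11 bp
  [124,126): 2 bp
  [126,144): 18 bp
  [144,147): 3 bp
  [147,158): 11 bp
  [158,164): 6 bp
  [164,175): 11 bp
  [175,178): 3 bp
  [178,193): 15 bp
  [193,211): 18 bp
  [211,219): 8 bp
  [219,229): 10 bp
  [229,230): 1 bp
  [230,248): 18 bp
  [248,274): 26 bp
  [274,284): 10 bp
  [284,292): 8 bp

[1,2,3,3,3,4,5,6,7,7,8,8,10,10,11,11,11,15,15,15,16,16,18,18,18,25,26]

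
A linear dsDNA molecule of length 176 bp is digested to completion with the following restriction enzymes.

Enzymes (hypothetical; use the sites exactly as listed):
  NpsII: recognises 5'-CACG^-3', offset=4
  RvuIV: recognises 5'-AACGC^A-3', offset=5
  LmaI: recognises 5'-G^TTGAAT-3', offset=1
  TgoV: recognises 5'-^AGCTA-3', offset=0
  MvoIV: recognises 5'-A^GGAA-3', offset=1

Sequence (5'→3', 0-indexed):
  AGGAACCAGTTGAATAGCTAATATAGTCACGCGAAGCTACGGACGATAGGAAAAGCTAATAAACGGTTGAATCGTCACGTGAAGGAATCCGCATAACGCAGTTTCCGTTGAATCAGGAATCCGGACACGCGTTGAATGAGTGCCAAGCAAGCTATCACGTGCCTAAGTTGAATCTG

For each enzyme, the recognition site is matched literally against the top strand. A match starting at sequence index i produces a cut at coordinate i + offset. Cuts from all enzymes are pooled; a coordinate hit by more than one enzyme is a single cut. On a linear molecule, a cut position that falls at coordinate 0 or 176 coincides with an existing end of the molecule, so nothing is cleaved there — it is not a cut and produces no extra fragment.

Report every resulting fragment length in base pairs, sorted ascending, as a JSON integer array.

[1,2,3,4,5,6,8,8,8,8,9,10,13,13,14,14,16,16,18]

Scan for sites:
  NpsII (CACG, off=4): starts [27, 75, 125, 155] → cuts [31, 79, 129, 159]
  RvuIV (AACGCA, off=5): starts [94] → cuts [99]
  LmaI (GTTGAAT, off=1): starts [8, 65, 106, 130, 166] → cuts [9, 66, 107, 131, 167]
  TgoV (AGCTA, off=0): starts [15, 34, 53, 149] → cuts [15, 34, 53, 149]
  MvoIV (AGGAA, off=1): starts [0, 47, 82, 114] → cuts [1, 48, 83, 115]

All cut coordinates (distinct, sorted): [1, 9, 15, 31, 34, 48, 53, 66, 79, 83, 99, 107, 115, 129, 131, 149, 159, 167]

Fragments:
  [0,1): 1 bp
  [1,9): 8 bp
  [9,15): 6 bp
  [15,31): 16 bp
  [31,34): 3 bp
  [34,48): 14 bp
  [48,53): 5 bp
  [53,66): 13 bp
  [66,79): 13 bp
  [79,83): 4 bp
  [83,99): 16 bp
  [99,107): 8 bp
  [107,115): 8 bp
  [115,129): 14 bp
  [129,131): 2 bp
  [131,149): 18 bp
  [149,159): 10 bp
  [159,167): 8 bp
  [167,176): 9 bp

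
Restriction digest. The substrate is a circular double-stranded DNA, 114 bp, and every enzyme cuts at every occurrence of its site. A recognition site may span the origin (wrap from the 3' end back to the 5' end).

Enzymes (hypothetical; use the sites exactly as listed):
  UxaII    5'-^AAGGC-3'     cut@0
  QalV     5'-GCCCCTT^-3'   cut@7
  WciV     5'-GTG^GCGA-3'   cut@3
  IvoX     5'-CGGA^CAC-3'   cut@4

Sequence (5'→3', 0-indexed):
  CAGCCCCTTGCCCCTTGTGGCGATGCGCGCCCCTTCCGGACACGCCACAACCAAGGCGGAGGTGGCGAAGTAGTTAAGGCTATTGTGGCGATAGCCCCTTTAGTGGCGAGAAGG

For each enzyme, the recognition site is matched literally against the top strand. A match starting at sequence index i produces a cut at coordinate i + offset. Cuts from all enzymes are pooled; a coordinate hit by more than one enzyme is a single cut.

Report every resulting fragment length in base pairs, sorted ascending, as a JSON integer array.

Site scan:
  UxaII (AAGGC, off=0): starts [52, 75, 110] → cuts [52, 75, 110]
  QalV (GCCCCTT, off=7): starts [2, 9, 28, 93] → cuts [9, 16, 35, 100]
  WciV (GTGGCGA, off=3): starts [16, 61, 84, 102] → cuts [19, 64, 87, 105]
  IvoX (CGGACAC, off=4): starts [36] → cuts [40]

All cut coordinates (distinct, sorted): [9, 16, 19, 35, 40, 52, 64, 75, 87, 100, 105, 110]

Fragments:
  9→16: 7 bp
  16→19: 3 bp
  19→35: 16 bp
  35→40: 5 bp
  40→52: 12 bp
  52→64: 12 bp
  64→75: 11 bp
  75→87: 12 bp
  87→100: 13 bp
  100→105: 5 bp
  105→110: 5 bp
  110→9 (wrap): 114-110+9 = 13 bp

[3,5,5,5,7,11,12,12,12,13,13,16]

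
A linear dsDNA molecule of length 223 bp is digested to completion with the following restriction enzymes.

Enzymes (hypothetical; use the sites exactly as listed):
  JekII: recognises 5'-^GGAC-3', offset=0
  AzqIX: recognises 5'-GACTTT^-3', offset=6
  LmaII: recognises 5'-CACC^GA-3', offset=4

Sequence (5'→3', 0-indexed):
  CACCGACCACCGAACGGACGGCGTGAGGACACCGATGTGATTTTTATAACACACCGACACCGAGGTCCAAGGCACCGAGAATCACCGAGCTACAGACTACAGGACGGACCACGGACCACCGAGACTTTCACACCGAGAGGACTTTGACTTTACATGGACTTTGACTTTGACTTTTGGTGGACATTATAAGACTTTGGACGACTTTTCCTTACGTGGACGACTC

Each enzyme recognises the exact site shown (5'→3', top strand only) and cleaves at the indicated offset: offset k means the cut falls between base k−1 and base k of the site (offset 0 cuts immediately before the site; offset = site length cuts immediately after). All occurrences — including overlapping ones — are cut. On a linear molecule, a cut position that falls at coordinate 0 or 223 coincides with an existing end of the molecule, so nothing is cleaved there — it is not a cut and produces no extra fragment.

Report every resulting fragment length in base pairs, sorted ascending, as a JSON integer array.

[4,4,4,4,4,4,6,6,6,6,6,7,7,7,7,7,8,8,9,9,10,10,11,15,15,17,22]

Site scan:
  JekII GGAC/0: at [15, 26, 101, 105, 112, 138, 155, 178, 195, 214] ⇒ [15, 26, 101, 105, 112, 138, 155, 178, 195, 214]
  AzqIX GACTTT/6: at [122, 139, 145, 156, 162, 168, 189, 199] ⇒ [128, 145, 151, 162, 168, 174, 195, 205]
  LmaII CACCGA/4: at [0, 7, 29, 51, 57, 72, 82, 116, 130] ⇒ [4, 11, 33, 55, 61, 76, 86, 120, 134]

All cut coordinates (distinct, sorted): [4, 11, 15, 26, 33, 55, 61, 76, 86, 101, 105, 112, 120, 128, 134, 138, 145, 151, 155, 162, 168, 174, 178, 195, 205, 214]

Fragments:
  [0,4): 4 bp
  [4,11): 7 bp
  [11,15): 4 bp
  [15,26): 11 bp
  [26,33): 7 bp
  [33,55): 22 bp
  [55,61): 6 bp
  [61,76): 15 bp
  [76,86): 10 bp
  [86,101): 15 bp
  [101,105): 4 bp
  [105,112): 7 bp
  [112,120): 8 bp
  [120,128): 8 bp
  [128,134): 6 bp
  [134,138): 4 bp
  [138,145): 7 bp
  [145,151): 6 bp
  [151,155): 4 bp
  [155,162): 7 bp
  [162,168): 6 bp
  [168,174): 6 bp
  [174,178): 4 bp
  [178,195): 17 bp
  [195,205): 10 bp
  [205,214): 9 bp
  [214,223): 9 bp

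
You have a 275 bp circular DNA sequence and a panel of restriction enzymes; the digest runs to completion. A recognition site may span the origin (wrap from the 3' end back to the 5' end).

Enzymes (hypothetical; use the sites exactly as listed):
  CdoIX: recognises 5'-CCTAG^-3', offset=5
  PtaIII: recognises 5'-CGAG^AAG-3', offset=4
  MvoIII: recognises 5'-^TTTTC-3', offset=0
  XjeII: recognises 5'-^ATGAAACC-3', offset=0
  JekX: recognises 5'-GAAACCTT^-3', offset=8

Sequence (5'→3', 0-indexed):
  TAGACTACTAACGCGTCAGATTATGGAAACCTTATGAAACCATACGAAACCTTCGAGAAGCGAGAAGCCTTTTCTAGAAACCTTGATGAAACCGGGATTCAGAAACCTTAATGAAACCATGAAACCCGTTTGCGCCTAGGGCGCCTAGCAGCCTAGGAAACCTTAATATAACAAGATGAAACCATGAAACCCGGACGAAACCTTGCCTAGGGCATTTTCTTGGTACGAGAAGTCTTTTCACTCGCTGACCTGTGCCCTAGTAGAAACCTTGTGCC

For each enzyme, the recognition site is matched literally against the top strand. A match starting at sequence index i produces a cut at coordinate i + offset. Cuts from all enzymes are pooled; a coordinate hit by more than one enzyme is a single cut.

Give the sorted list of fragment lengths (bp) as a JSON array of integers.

[1,1,4,4,5,5,6,7,8,8,8,8,8,9,10,11,15,15,20,21,21,24,26,30]

Site scan:
  CdoIX CCTAG/5: at [134, 143, 151, 205, 255, 273] ⇒ [3, 139, 148, 156, 210, 260]
  PtaIII CGAGAAG/4: at [53, 60, 225] ⇒ [57, 64, 229]
  MvoIII TTTTC/0: at [69, 214, 234] ⇒ [69, 214, 234]
  XjeII ATGAAACC/0: at [33, 85, 110, 118, 175, 183] ⇒ [33, 85, 110, 118, 175, 183]
  JekX GAAACCTT/8: at [25, 45, 76, 101, 156, 196, 262] ⇒ [33, 53, 84, 109, 164, 204, 270]

All cut coordinates (distinct, sorted): [3, 33, 53, 57, 64, 69, 84, 85, 109, 110, 118, 139, 148, 156, 164, 175, 183, 204, 210, 214, 229, 234, 260, 270]

Fragment lengths:
  3→33: 30 bp
  33→53: 20 bp
  53→57: 4 bp
  57→64: 7 bp
  64→69: 5 bp
  69→84: 15 bp
  84→85: 1 bp
  85→109: 24 bp
  109→110: 1 bp
  110→118: 8 bp
  118→139: 21 bp
  139→148: 9 bp
  148→156: 8 bp
  156→164: 8 bp
  164→175: 11 bp
  175→183: 8 bp
  183→204: 21 bp
  204→210: 6 bp
  210→214: 4 bp
  214→229: 15 bp
  229→234: 5 bp
  234→260: 26 bp
  260→270: 10 bp
  270→3 (wrap): 275-270+3 = 8 bp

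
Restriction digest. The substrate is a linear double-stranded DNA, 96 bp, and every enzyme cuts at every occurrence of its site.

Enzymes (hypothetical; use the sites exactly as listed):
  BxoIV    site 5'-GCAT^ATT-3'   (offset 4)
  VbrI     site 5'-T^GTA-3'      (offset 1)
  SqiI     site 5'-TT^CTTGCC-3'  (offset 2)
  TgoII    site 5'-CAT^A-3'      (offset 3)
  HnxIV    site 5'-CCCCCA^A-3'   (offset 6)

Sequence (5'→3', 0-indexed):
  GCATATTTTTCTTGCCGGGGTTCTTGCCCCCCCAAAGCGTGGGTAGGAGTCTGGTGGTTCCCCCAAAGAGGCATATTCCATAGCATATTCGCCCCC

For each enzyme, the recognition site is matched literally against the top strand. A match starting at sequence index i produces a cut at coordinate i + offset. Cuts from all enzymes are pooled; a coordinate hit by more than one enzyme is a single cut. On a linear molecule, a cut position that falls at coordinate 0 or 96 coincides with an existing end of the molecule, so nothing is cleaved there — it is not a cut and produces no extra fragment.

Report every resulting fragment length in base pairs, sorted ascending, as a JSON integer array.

[4,5,6,7,9,10,12,12,31]

Per-enzyme occurrences:
  BxoIV (GCATATT, off=4): starts [0, 70, 82] → cuts [4, 74, 86]
  VbrI (TGTA, off=1): no sites
  SqiI (TTCTTGCC, off=2): starts [8, 20] → cuts [10, 22]
  TgoII (CATA, off=3): starts [1, 71, 78, 83] → cuts [4, 74, 81, 86]
  HnxIV (CCCCCAA, off=6): starts [28, 59] → cuts [34, 65]

Pooled cuts: [4, 10, 22, 34, 65, 74, 81, 86]

Fragments:
  [0,4): 4 bp
  [4,10): 6 bp
  [10,22): 12 bp
  [22,34): 12 bp
  [34,65): 31 bp
  [65,74): 9 bp
  [74,81): 7 bp
  [81,86): 5 bp
  [86,96): 10 bp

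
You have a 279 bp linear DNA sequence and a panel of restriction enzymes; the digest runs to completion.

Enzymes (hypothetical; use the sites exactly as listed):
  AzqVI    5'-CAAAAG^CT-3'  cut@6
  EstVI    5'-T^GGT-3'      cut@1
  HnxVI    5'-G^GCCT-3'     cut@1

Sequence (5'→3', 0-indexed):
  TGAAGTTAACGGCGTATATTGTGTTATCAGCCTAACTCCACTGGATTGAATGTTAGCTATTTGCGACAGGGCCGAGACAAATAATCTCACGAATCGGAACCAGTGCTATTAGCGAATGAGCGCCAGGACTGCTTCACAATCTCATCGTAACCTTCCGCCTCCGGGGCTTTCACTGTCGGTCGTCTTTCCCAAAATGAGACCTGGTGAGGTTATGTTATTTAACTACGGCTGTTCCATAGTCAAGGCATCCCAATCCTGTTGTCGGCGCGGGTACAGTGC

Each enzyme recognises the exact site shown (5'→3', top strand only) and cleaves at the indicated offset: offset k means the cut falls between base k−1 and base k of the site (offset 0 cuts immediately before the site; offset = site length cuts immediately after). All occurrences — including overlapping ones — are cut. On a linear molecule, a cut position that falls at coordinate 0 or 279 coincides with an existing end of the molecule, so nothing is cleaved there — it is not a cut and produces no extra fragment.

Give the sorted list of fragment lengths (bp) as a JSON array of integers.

Per-enzyme occurrences:
  AzqVI (CAAAAGCT, off=6): no sites
  EstVI TGGT/1: at [201] ⇒ [202]
  HnxVI (GGCCT, off=1): no sites

Pooled cuts: [202]

Fragments:
  [0,202): 202 bp
  [202,279): 77 bp

[77,202]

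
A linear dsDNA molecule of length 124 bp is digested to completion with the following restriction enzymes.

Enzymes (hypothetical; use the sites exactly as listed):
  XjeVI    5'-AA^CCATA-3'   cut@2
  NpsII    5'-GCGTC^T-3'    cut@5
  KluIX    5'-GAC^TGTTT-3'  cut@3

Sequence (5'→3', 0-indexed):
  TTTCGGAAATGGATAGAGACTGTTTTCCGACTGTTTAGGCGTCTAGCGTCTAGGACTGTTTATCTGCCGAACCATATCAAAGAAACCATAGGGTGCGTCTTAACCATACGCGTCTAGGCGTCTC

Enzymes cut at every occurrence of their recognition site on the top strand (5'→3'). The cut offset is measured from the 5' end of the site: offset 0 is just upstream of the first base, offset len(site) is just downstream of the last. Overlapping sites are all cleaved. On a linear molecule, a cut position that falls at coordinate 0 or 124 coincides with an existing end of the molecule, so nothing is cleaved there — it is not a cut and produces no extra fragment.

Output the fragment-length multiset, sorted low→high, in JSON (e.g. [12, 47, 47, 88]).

[2,4,6,7,8,11,11,12,14,14,15,20]

Site scan:
  XjeVI (AACCATA, off=2): starts [69, 83, 101] → cuts [71, 85, 103]
  NpsII (GCGTCT, off=5): starts [38, 45, 94, 109, 117] → cuts [43, 50, 99, 114, 122]
  KluIX (GACTGTTT, off=3): starts [17, 28, 53] → cuts [20, 31, 56]

Pooled cuts: [20, 31, 43, 50, 56, 71, 85, 99, 103, 114, 122]

Fragments:
  [0,20): 20 bp
  [20,31): 11 bp
  [31,43): 12 bp
  [43,50): 7 bp
  [50,56): 6 bp
  [56,71): 15 bp
  [71,85): 14 bp
  [85,99): 14 bp
  [99,103): 4 bp
  [103,114): 11 bp
  [114,122): 8 bp
  [122,124): 2 bp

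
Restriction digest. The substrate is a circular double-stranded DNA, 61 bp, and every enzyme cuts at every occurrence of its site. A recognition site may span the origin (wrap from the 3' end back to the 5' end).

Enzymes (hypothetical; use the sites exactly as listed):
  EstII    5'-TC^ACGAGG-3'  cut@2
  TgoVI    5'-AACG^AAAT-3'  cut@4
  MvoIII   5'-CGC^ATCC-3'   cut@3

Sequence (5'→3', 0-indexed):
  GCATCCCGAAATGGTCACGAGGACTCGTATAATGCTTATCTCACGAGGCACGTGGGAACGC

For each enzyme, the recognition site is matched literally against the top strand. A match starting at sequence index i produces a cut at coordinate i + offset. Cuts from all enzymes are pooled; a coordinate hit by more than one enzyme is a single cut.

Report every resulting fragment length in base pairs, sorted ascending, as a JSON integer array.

[14,21,26]

Site scan:
  EstII (TCACGAGG, off=2): starts [14, 40] → cuts [16, 42]
  TgoVI (AACGAAAT, off=4): no sites
  MvoIII (CGCATCC, off=3): starts [60] → cuts [2]

All cut coordinates (distinct, sorted): [2, 16, 42]

Fragment lengths:
  2→16: 14 bp
  16→42: 26 bp
  42→2 (wrap): 61-42+2 = 21 bp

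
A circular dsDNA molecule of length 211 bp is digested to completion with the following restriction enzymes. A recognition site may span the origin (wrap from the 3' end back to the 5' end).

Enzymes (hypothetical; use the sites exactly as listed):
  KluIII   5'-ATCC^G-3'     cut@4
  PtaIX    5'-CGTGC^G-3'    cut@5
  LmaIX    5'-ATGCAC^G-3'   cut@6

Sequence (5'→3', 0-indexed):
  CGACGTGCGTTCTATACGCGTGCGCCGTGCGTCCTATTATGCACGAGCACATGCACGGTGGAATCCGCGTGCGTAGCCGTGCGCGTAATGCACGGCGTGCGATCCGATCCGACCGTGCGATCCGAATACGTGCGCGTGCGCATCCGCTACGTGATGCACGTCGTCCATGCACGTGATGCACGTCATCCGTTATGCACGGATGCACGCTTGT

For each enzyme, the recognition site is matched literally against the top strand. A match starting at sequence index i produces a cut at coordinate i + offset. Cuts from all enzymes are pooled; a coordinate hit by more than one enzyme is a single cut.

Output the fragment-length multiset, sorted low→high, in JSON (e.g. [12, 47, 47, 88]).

Scan for sites:
  KluIII ATCCG/4: at [62, 101, 106, 119, 141, 184] ⇒ [66, 105, 110, 123, 145, 188]
  PtaIX CGTGCG/5: at [3, 18, 25, 67, 77, 95, 113, 128, 134] ⇒ [8, 23, 30, 72, 82, 100, 118, 133, 139]
  LmaIX ATGCACG/6: at [38, 50, 87, 153, 166, 175, 191, 199] ⇒ [44, 56, 93, 159, 172, 181, 197, 205]

Pooled cuts: [8, 23, 30, 44, 56, 66, 72, 82, 93, 100, 105, 110, 118, 123, 133, 139, 145, 159, 172, 181, 188, 197, 205]

Fragments:
  8→23: 15 bp
  23→30: 7 bp
  30→44: 14 bp
  44→56: 12 bp
  56→66: 10 bp
  66→72: 6 bp
  72→82: 10 bp
  82→93: 11 bp
  93→100: 7 bp
  100→105: 5 bp
  105→110: 5 bp
  110→118: 8 bp
  118→123: 5 bp
  123→133: 10 bp
  133→139: 6 bp
  139→145: 6 bp
  145→159: 14 bp
  159→172: 13 bp
  172→181: 9 bp
  181→188: 7 bp
  188→197: 9 bp
  197→205: 8 bp
  205→8 (wrap): 211-205+8 = 14 bp

[5,5,5,6,6,6,7,7,7,8,8,9,9,10,10,10,11,12,13,14,14,14,15]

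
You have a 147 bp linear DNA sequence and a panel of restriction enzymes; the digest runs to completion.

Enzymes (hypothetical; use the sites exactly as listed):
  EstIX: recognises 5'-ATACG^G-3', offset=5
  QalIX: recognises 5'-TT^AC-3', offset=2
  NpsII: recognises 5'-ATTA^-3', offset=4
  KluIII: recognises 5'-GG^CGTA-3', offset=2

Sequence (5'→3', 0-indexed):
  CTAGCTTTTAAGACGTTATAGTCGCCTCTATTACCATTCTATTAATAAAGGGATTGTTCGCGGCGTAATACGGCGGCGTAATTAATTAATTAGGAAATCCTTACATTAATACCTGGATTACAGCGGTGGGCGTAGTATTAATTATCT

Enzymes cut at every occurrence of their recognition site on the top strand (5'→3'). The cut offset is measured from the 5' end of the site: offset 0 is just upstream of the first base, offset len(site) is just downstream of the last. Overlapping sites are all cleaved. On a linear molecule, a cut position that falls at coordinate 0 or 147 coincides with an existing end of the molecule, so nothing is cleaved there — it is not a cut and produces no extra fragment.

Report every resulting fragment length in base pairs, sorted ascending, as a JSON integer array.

Site scan:
  EstIX (ATACGG, off=5): starts [67] → cuts [72]
  QalIX (TTAC, off=2): starts [30, 100, 117] → cuts [32, 102, 119]
  NpsII (ATTA, off=4): starts [29, 40, 80, 84, 88, 104, 116, 136, 140] → cuts [33, 44, 84, 88, 92, 108, 120, 140, 144]
  KluIII (GGCGTA, off=2): starts [61, 74, 128] → cuts [63, 76, 130]

Pooled cuts: [32, 33, 44, 63, 72, 76, 84, 88, 92, 102, 108, 119, 120, 130, 140, 144]

Fragments:
  [0,32): 32 bp
  [32,33): 1 bp
  [33,44): 11 bp
  [44,63): 19 bp
  [63,72): 9 bp
  [72,76): 4 bp
  [76,84): 8 bp
  [84,88): 4 bp
  [88,92): 4 bp
  [92,102): 10 bp
  [102,108): 6 bp
  [108,119): 11 bp
  [119,120): 1 bp
  [120,130): 10 bp
  [130,140): 10 bp
  [140,144): 4 bp
  [144,147): 3 bp

[1,1,3,4,4,4,4,6,8,9,10,10,10,11,11,19,32]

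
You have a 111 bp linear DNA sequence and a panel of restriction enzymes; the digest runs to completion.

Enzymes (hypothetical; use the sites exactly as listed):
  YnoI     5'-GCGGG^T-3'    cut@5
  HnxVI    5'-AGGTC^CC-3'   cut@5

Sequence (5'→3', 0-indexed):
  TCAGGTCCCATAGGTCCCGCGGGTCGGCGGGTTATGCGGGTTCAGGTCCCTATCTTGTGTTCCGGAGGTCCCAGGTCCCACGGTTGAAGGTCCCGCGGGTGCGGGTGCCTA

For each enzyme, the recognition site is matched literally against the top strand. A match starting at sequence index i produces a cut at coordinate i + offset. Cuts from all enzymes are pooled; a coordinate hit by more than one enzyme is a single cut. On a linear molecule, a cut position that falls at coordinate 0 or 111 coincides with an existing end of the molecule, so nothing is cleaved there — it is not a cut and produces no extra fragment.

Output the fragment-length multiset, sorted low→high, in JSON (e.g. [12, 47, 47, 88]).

[6,6,7,7,7,7,8,8,9,9,15,22]

Scan for sites:
  YnoI (GCGGGT, off=5): starts [18, 26, 35, 94, 100] → cuts [23, 31, 40, 99, 105]
  HnxVI (AGGTCCC, off=5): starts [2, 11, 43, 65, 72, 87] → cuts [7, 16, 48, 70, 77, 92]

Pooled cuts: [7, 16, 23, 31, 40, 48, 70, 77, 92, 99, 105]

Fragment lengths:
  [0,7): 7 bp
  [7,16): 9 bp
  [16,23): 7 bp
  [23,31): 8 bp
  [31,40): 9 bp
  [40,48): 8 bp
  [48,70): 22 bp
  [70,77): 7 bp
  [77,92): 15 bp
  [92,99): 7 bp
  [99,105): 6 bp
  [105,111): 6 bp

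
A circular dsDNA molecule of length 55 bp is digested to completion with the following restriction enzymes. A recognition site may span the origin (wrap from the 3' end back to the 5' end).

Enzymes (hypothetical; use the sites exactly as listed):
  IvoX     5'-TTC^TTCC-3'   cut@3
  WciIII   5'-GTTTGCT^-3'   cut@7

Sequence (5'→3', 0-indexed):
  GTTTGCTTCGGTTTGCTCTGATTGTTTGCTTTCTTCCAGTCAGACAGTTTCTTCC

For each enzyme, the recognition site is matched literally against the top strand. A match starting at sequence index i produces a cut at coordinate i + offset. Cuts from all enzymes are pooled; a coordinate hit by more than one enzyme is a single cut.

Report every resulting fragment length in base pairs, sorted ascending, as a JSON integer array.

Scan for sites:
  IvoX (TTCTTCC, off=3): starts [30, 48] → cuts [33, 51]
  WciIII (GTTTGCT, off=7): starts [0, 10, 23] → cuts [7, 17, 30]

All cut coordinates (distinct, sorted): [7, 17, 30, 33, 51]

Fragment lengths:
  7→17: 10 bp
  17→30: 13 bp
  30→33: 3 bp
  33→51: 18 bp
  51→7 (wrap): 55-51+7 = 11 bp

[3,10,11,13,18]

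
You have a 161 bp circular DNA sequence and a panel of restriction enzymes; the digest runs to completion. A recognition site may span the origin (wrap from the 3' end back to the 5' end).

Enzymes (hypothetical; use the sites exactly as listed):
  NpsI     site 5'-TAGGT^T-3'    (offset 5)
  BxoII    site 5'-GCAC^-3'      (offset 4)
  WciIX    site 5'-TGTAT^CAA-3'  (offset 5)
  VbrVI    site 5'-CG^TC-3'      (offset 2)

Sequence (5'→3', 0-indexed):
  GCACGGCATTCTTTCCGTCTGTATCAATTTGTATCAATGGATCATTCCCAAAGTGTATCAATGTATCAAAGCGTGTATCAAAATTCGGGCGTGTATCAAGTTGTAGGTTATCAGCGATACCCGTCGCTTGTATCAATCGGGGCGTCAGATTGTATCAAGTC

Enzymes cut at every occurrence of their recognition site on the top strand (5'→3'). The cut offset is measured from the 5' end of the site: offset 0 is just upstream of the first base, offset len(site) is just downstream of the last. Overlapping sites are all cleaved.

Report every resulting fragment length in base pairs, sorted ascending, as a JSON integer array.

[7,8,10,10,10,11,11,12,12,13,15,18,24]

Scan for sites:
  NpsI TAGGTT/5: at [103] ⇒ [108]
  BxoII GCAC/4: at [0] ⇒ [4]
  WciIX TGTATCAA/5: at [19, 29, 53, 61, 73, 91, 128, 150] ⇒ [24, 34, 58, 66, 78, 96, 133, 155]
  VbrVI CGTC/2: at [15, 121, 142] ⇒ [17, 123, 144]

All cut coordinates (distinct, sorted): [4, 17, 24, 34, 58, 66, 78, 96, 108, 123, 133, 144, 155]

Fragment lengths:
  4→17: 13 bp
  17→24: 7 bp
  24→34: 10 bp
  34→58: 24 bp
  58→66: 8 bp
  66→78: 12 bp
  78→96: 18 bp
  96→108: 12 bp
  108→123: 15 bp
  123→133: 10 bp
  133→144: 11 bp
  144→155: 11 bp
  155→4 (wrap): 161-155+4 = 10 bp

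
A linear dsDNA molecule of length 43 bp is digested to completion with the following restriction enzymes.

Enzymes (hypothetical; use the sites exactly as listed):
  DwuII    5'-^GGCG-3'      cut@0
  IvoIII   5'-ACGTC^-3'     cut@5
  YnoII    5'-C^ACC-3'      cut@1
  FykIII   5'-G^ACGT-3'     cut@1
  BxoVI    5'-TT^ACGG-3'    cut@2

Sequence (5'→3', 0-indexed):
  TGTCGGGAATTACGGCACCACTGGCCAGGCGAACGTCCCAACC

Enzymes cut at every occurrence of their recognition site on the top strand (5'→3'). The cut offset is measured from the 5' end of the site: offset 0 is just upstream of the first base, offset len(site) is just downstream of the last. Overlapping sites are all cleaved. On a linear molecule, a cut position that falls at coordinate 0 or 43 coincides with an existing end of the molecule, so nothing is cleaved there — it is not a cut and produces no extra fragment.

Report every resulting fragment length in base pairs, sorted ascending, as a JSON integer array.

Per-enzyme occurrences:
  DwuII GGCG/0: at [27] ⇒ [27]
  IvoIII ACGTC/5: at [32] ⇒ [37]
  YnoII CACC/1: at [15] ⇒ [16]
  FykIII (GACGT, off=1): no sites
  BxoVI TTACGG/2: at [9] ⇒ [11]

All cut coordinates (distinct, sorted): [11, 16, 27, 37]

Fragment lengths:
  [0,11): 11 bp
  [11,16): 5 bp
  [16,27): 11 bp
  [27,37): 10 bp
  [37,43): 6 bp

[5,6,10,11,11]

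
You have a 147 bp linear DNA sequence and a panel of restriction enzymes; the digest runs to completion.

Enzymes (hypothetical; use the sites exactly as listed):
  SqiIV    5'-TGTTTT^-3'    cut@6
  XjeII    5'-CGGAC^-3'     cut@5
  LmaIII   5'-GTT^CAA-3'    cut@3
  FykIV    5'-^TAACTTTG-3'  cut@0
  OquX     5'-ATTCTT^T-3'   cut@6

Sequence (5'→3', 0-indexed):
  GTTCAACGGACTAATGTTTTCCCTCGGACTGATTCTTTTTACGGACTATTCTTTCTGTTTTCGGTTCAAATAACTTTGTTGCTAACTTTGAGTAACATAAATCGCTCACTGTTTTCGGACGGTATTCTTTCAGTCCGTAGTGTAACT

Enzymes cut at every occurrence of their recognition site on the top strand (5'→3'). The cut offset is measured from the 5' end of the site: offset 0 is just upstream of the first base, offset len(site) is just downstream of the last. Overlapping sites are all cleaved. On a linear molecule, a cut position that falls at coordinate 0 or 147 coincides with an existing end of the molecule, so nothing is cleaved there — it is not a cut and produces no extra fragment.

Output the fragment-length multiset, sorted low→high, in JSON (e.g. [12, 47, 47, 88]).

Scan for sites:
  SqiIV (TGTTTT, off=6): starts [14, 55, 109] → cuts [20, 61, 115]
  XjeII (CGGAC, off=5): starts [6, 24, 41, 115] → cuts [11, 29, 46, 120]
  LmaIII (GTTCAA, off=3): starts [0, 63] → cuts [3, 66]
  FykIV (TAACTTTG, off=0): starts [70, 82] → cuts [70, 82]
  OquX (ATTCTTT, off=6): starts [31, 47, 123] → cuts [37, 53, 129]

Pooled cuts: [3, 11, 20, 29, 37, 46, 53, 61, 66, 70, 82, 115, 120, 129]

Fragment lengths:
  [0,3): 3 bp
  [3,11): 8 bp
  [11,20): 9 bp
  [20,29): 9 bp
  [29,37): 8 bp
  [37,46): 9 bp
  [46,53): 7 bp
  [53,61): 8 bp
  [61,66): 5 bp
  [66,70): 4 bp
  [70,82): 12 bp
  [82,115): 33 bp
  [115,120): 5 bp
  [120,129): 9 bp
  [129,147): 18 bp

[3,4,5,5,7,8,8,8,9,9,9,9,12,18,33]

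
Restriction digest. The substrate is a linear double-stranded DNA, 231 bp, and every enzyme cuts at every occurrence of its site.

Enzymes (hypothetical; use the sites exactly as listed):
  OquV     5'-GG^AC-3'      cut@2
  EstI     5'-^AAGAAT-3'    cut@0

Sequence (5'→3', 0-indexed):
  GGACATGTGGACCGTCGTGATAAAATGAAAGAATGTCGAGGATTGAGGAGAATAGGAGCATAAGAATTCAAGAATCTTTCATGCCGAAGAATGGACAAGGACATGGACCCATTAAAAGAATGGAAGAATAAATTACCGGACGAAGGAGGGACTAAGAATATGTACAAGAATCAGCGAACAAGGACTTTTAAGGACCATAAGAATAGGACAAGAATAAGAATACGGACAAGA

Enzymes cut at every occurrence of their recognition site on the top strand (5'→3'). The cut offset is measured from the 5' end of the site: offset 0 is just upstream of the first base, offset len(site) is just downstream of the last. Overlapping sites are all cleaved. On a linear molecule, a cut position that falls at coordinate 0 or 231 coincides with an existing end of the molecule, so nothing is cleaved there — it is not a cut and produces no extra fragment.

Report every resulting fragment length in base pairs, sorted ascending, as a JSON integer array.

Scan for sites:
  OquV (GGAC, off=2): starts [0, 8, 92, 98, 104, 137, 148, 181, 191, 205, 223] → cuts [2, 10, 94, 100, 106, 139, 150, 183, 193, 207, 225]
  EstI (AAGAAT, off=0): starts [28, 61, 69, 86, 115, 123, 153, 165, 198, 209, 215] → cuts [28, 61, 69, 86, 115, 123, 153, 165, 198, 209, 215]

Pooled cuts: [2, 10, 28, 61, 69, 86, 94, 100, 106, 115, 123, 139, 150, 153, 165, 183, 193, 198, 207, 209, 215, 225]

Fragment lengths:
  [0,2): 2 bp
  [2,10): 8 bp
  [10,28): 18 bp
  [28,61): 33 bp
  [61,69): 8 bp
  [69,86): 17 bp
  [86,94): 8 bp
  [94,100): 6 bp
  [100,106): 6 bp
  [106,115): 9 bp
  [115,123): 8 bp
  [123,139): 16 bp
  [139,150): 11 bp
  [150,153): 3 bp
  [153,165): 12 bp
  [165,183): 18 bp
  [183,193): 10 bp
  [193,198): 5 bp
  [198,207): 9 bp
  [207,209): 2 bp
  [209,215): 6 bp
  [215,225): 10 bp
  [225,231): 6 bp

[2,2,3,5,6,6,6,6,8,8,8,8,9,9,10,10,11,12,16,17,18,18,33]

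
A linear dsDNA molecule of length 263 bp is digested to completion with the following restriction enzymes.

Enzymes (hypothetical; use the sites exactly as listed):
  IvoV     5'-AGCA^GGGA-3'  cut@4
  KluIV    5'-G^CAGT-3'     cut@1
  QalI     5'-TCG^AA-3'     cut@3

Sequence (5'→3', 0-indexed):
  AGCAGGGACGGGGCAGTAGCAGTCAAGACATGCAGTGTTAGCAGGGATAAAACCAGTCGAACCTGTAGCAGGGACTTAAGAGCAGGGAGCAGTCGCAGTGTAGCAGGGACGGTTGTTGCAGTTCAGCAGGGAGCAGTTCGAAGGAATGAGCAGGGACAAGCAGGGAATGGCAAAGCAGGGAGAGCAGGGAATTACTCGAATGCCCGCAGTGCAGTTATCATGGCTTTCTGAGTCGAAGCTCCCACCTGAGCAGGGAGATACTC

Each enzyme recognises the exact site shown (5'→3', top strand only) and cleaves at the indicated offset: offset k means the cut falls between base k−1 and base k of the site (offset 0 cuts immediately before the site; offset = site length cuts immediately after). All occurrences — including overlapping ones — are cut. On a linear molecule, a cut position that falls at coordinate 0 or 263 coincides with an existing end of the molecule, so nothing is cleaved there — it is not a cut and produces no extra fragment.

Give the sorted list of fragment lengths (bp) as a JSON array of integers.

[4,5,5,5,6,6,7,8,9,9,10,10,10,11,11,11,12,12,13,13,14,15,16,17,24]

Scan for sites:
  IvoV AGCAGGGA/4: at [0, 39, 66, 80, 101, 124, 148, 158, 173, 182, 248] ⇒ [4, 43, 70, 84, 105, 128, 152, 162, 177, 186, 252]
  KluIV GCAGT/1: at [12, 18, 31, 88, 94, 117, 132, 205, 210] ⇒ [13, 19, 32, 89, 95, 118, 133, 206, 211]
  QalI TCGAA/3: at [56, 137, 195, 232] ⇒ [59, 140, 198, 235]

All cut coordinates (distinct, sorted): [4, 13, 19, 32, 43, 59, 70, 84, 89, 95, 105, 118, 128, 133, 140, 152, 162, 177, 186, 198, 206, 211, 235, 252]

Fragments:
  [0,4): 4 bp
  [4,13): 9 bp
  [13,19): 6 bp
  [19,32): 13 bp
  [32,43): 11 bp
  [43,59): 16 bp
  [59,70): 11 bp
  [70,84): 14 bp
  [84,89): 5 bp
  [89,95): 6 bp
  [95,105): 10 bp
  [105,118): 13 bp
  [118,128): 10 bp
  [128,133): 5 bp
  [133,140): 7 bp
  [140,152): 12 bp
  [152,162): 10 bp
  [162,177): 15 bp
  [177,186): 9 bp
  [186,198): 12 bp
  [198,206): 8 bp
  [206,211): 5 bp
  [211,235): 24 bp
  [235,252): 17 bp
  [252,263): 11 bp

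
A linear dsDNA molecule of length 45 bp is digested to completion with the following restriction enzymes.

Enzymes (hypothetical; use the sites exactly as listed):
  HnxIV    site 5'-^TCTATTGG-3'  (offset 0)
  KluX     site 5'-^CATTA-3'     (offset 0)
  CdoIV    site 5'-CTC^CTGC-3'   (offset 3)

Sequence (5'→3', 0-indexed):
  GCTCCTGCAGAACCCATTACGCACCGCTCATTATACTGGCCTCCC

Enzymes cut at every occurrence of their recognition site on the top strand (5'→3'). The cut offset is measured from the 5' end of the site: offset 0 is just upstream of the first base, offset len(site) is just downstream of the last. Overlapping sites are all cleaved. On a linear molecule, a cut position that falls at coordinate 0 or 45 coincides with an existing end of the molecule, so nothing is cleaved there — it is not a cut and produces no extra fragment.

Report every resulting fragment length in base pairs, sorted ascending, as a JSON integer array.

[4,10,14,17]

Site scan:
  HnxIV (TCTATTGG, off=0): no sites
  KluX CATTA/0: at [14, 28] ⇒ [14, 28]
  CdoIV CTCCTGC/3: at [1] ⇒ [4]

Pooled cuts: [4, 14, 28]

Fragments:
  [0,4): 4 bp
  [4,14): 10 bp
  [14,28): 14 bp
  [28,45): 17 bp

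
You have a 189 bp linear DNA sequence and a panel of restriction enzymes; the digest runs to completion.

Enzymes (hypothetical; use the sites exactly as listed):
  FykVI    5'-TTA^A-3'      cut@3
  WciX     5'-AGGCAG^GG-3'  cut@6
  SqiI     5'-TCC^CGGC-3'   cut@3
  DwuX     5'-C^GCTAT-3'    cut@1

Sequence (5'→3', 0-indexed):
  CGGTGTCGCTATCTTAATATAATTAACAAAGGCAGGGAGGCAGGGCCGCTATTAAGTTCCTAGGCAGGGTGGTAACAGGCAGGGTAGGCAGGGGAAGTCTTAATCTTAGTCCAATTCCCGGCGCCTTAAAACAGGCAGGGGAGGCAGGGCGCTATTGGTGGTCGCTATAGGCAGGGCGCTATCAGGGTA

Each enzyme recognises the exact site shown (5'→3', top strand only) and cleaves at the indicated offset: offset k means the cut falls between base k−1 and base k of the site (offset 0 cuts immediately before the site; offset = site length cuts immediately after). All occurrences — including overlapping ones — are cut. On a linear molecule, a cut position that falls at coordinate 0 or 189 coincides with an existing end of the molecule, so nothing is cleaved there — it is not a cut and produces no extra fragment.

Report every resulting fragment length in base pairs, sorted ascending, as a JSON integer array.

[3,3,4,7,7,8,9,9,9,9,10,10,10,11,11,12,13,13,15,16]

Site scan:
  FykVI TTAA/3: at [13, 22, 51, 99, 125] ⇒ [16, 25, 54, 102, 128]
  WciX AGGCAGGG/6: at [29, 37, 61, 76, 85, 132, 141, 168] ⇒ [35, 43, 67, 82, 91, 138, 147, 174]
  SqiI TCCCGGC/3: at [115] ⇒ [118]
  DwuX CGCTAT/1: at [6, 46, 149, 162, 176] ⇒ [7, 47, 150, 163, 177]

Pooled cuts: [7, 16, 25, 35, 43, 47, 54, 67, 82, 91, 102, 118, 128, 138, 147, 150, 163, 174, 177]

Fragment lengths:
  [0,7): 7 bp
  [7,16): 9 bp
  [16,25): 9 bp
  [25,35): 10 bp
  [35,43): 8 bp
  [43,47): 4 bp
  [47,54): 7 bp
  [54,67): 13 bp
  [67,82): 15 bp
  [82,91): 9 bp
  [91,102): 11 bp
  [102,118): 16 bp
  [118,128): 10 bp
  [128,138): 10 bp
  [138,147): 9 bp
  [147,150): 3 bp
  [150,163): 13 bp
  [163,174): 11 bp
  [174,177): 3 bp
  [177,189): 12 bp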